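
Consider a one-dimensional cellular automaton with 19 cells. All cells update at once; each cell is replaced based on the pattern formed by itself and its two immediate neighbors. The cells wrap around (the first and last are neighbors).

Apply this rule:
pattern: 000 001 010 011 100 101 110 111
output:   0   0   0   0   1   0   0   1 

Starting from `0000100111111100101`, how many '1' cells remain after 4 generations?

4

generation 1: 1000010011111010000
generation 2: 0100001001110001000
generation 3: 0010000100101000100
generation 4: 0001000010000100010
count of 1: 4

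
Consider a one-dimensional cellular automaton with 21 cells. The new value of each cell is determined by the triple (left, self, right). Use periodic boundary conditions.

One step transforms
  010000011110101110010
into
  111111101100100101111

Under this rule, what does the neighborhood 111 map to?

At position 8 the neighborhood is 111; the next row has 1 there.

1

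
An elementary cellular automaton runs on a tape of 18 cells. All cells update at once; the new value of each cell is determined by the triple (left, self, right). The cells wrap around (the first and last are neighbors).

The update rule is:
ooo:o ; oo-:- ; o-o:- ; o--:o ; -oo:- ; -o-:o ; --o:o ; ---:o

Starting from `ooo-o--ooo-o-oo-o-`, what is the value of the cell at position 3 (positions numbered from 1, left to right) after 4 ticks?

-

-o--ooo-o--o----o-
oooo-o--oooooooooo
ooo--ooo-ooooooooo
oo-oo-o---oooooooo
position 3 holds -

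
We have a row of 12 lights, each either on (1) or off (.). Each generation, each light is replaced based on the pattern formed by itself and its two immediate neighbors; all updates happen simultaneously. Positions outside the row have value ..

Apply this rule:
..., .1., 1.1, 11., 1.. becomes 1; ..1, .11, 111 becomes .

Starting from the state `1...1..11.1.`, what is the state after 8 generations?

11...111...1

111.11..1111
..11.11....1
1..11.1111.1
11..11...111
.11..111...1
..11...111.1
1..111...111
11...111...1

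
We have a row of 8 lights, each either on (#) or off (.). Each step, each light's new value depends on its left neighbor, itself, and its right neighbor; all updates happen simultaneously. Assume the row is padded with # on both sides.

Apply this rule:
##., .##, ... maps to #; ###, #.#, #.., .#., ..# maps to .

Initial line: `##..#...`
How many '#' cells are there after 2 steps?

.#....#.
...##...
count of #: 2

2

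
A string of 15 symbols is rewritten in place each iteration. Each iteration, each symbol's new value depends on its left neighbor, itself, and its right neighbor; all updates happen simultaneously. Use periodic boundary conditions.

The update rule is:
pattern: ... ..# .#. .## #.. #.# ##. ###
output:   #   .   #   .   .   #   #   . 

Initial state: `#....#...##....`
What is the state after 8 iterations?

##..##.####.###

#.##.#.#..#.##.
##.#####..##.##
.##....#...##..
..#.##.#.#..#.#
..##.#####..###
...##....#....#
.#..#.##.#.##.#
##..##.####.###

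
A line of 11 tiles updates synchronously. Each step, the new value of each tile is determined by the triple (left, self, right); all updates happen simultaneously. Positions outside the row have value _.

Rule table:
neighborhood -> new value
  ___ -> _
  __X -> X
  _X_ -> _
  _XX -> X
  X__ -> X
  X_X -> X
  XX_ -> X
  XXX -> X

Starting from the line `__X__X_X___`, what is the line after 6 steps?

XXXXXXXXXX_

_X_XX_X_X__
X_XXXX_X_X_
_XXXXXX_X_X
XXXXXXXX_X_
XXXXXXXXX_X
XXXXXXXXXX_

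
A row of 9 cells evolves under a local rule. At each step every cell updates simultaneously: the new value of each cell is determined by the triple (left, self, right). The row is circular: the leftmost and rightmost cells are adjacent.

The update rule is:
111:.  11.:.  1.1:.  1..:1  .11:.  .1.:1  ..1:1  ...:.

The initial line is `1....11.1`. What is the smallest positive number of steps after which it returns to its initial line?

4

.1..1....
111111...
......1.1
1....11.1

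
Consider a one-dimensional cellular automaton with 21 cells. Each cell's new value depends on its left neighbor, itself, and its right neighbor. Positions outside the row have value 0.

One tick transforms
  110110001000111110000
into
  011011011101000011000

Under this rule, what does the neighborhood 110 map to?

At position 1 the neighborhood is 110; the next row has 1 there.

1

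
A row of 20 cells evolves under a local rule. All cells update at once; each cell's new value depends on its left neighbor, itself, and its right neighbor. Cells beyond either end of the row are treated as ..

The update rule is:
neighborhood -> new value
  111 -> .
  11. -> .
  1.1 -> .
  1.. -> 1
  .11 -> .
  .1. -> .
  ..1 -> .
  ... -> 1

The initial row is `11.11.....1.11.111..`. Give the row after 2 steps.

1111.....11111111...

step 1: .....1111.........11
step 2: 1111.....11111111...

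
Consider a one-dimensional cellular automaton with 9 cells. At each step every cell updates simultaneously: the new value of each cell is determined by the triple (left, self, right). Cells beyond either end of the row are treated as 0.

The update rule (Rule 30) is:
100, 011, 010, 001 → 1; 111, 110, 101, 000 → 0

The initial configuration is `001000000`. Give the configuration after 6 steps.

101001001

step 1: 011100000
step 2: 110010000
step 3: 101111000
step 4: 101000100
step 5: 101101110
step 6: 101001001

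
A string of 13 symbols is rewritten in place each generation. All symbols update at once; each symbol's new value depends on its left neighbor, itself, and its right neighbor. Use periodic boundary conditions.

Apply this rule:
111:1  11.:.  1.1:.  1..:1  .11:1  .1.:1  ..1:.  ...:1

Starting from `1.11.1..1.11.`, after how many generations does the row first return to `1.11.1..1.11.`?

1.1..11.1.1..
1.11.1..1.11.

2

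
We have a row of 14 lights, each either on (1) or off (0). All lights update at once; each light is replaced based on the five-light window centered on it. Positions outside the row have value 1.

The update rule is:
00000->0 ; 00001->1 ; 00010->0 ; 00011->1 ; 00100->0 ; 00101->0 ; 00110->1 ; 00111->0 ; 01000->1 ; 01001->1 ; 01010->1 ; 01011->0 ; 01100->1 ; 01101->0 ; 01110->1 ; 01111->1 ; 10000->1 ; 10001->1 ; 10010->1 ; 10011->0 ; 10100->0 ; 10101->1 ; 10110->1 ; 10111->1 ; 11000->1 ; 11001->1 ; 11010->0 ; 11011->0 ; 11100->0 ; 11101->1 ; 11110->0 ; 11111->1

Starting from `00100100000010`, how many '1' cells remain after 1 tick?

7

11011011001000
count of 1: 7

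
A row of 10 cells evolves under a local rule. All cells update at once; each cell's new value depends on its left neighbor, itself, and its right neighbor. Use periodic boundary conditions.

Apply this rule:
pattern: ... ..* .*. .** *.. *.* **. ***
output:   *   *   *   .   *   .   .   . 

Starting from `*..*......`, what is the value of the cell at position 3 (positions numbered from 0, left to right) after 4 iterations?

.

**********
..........
**********  (repeats iteration 1; period 2)
iteration 4: ..........
position 3 holds .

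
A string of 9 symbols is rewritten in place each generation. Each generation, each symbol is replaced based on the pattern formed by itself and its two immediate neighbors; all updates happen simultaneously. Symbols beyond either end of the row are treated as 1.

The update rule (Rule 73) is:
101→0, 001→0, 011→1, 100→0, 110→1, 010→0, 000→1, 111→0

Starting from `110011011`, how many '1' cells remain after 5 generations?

5

010011010
000011000
011011010
011011000
011011010
count of 1: 5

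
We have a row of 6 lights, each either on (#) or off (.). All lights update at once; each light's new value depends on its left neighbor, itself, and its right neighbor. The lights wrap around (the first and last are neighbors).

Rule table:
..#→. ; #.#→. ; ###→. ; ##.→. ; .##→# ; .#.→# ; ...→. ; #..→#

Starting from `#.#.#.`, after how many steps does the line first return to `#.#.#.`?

step 1: #.#.#.

1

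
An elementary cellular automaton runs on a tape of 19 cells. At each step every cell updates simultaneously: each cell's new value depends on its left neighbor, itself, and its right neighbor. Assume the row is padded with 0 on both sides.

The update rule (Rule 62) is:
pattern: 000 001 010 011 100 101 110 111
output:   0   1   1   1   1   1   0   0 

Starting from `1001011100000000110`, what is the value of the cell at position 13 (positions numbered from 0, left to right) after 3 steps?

1

step 1: 1111110010000001101
step 2: 1000001111000011011
step 3: 1100011000100110110
position 13 holds 1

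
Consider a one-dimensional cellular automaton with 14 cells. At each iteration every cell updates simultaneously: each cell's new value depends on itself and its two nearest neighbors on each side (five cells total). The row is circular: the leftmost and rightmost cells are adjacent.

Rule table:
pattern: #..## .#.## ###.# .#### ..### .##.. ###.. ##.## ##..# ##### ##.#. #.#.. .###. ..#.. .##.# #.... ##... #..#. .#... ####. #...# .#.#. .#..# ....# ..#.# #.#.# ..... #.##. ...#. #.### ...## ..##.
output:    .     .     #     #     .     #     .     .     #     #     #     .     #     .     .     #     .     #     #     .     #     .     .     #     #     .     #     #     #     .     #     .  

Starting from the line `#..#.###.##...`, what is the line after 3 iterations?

iteration 1: ..##..##.##.##
iteration 2: #..##....#..##
iteration 3: .#..#.###....#

.#..#.###....#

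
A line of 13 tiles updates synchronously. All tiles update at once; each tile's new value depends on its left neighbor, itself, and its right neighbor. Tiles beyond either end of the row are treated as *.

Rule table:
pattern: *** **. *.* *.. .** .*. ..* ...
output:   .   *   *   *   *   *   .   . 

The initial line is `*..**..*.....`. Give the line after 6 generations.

.***...*****.

generation 1: **.***.**....
generation 2: .***.*****...
generation 3: **.***...**..
generation 4: .***.**..***.
generation 5: **.*****.*.**
generation 6: .***...*****.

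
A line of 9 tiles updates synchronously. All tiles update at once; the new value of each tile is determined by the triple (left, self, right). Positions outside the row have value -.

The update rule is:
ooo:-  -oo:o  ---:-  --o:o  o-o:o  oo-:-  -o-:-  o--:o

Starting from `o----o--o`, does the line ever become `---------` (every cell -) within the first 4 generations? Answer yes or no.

no

-o--o-oo-
o-oo-oo-o
-oo-oo-o-
oo-oo-o-o
generation 4 is oo-oo-o-o, still not uniform -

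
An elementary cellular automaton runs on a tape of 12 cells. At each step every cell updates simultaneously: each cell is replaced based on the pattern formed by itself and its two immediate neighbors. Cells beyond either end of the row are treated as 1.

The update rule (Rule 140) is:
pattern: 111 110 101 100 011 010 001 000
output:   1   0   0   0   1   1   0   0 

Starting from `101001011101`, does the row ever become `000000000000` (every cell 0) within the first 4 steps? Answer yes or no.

step 1: 001001011001
step 2: 001001010001
step 3: 001001010001  (fixed point — unchanged through step 4)
step 4 is 001001010001, still not uniform 0

no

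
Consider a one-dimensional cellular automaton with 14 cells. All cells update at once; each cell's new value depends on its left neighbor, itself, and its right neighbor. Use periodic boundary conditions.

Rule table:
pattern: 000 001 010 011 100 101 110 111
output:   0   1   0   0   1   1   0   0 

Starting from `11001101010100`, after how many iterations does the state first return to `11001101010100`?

2

00110010101011
11001101010100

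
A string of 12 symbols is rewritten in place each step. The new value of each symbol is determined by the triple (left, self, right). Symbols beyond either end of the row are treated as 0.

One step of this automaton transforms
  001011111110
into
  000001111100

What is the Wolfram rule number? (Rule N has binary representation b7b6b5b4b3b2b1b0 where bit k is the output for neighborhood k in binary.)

128

position 5: 111 → 1  (bit 7 = 1)
position 10: 110 → 0  (bit 6 = 0)
position 3: 101 → 0  (bit 5 = 0)
position 11: 100 → 0  (bit 4 = 0)
position 4: 011 → 0  (bit 3 = 0)
position 2: 010 → 0  (bit 2 = 0)
position 1: 001 → 0  (bit 1 = 0)
position 0: 000 → 0  (bit 0 = 0)
bits b7..b0 = 10000000 = 128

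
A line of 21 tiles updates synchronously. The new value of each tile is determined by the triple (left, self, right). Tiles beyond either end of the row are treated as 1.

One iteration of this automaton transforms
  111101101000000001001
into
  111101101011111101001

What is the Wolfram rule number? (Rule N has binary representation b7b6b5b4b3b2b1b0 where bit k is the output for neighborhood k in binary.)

205

position 0: 111 → 1  (bit 7 = 1)
position 3: 110 → 1  (bit 6 = 1)
position 4: 101 → 0  (bit 5 = 0)
position 9: 100 → 0  (bit 4 = 0)
position 5: 011 → 1  (bit 3 = 1)
position 8: 010 → 1  (bit 2 = 1)
position 16: 001 → 0  (bit 1 = 0)
position 10: 000 → 1  (bit 0 = 1)
bits b7..b0 = 11001101 = 205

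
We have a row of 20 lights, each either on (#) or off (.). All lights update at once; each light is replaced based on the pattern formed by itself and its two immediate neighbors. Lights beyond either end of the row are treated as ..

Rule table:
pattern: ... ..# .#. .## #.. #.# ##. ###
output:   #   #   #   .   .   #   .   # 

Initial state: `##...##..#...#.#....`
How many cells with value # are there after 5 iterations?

iteration 1: ...##...##.#####.###
iteration 2: ###...##..#.###.#.#.
iteration 3: .#..##...###.#.####.
iteration 4: ##.#...##.#.###.##..
iteration 5: ..##.##..###.#.#...#
count of #: 10

10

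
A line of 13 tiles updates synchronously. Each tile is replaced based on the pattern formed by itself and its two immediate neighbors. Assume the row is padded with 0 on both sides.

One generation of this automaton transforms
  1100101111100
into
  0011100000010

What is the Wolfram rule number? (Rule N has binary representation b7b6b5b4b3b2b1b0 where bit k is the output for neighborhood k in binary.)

22

position 7: 111 → 0  (bit 7 = 0)
position 1: 110 → 0  (bit 6 = 0)
position 5: 101 → 0  (bit 5 = 0)
position 2: 100 → 1  (bit 4 = 1)
position 0: 011 → 0  (bit 3 = 0)
position 4: 010 → 1  (bit 2 = 1)
position 3: 001 → 1  (bit 1 = 1)
position 12: 000 → 0  (bit 0 = 0)
bits b7..b0 = 00010110 = 22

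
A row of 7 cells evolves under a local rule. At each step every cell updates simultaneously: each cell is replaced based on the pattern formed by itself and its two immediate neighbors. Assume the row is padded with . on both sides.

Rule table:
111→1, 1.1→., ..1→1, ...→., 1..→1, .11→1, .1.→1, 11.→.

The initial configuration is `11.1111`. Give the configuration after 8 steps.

1.1.111

step 1: 1..111.
step 2: 11111.1
step 3: 1111..1
step 4: 111.111
step 5: 11..11.
step 6: 1.111.1
step 7: 1.11..1
step 8: 1.1.111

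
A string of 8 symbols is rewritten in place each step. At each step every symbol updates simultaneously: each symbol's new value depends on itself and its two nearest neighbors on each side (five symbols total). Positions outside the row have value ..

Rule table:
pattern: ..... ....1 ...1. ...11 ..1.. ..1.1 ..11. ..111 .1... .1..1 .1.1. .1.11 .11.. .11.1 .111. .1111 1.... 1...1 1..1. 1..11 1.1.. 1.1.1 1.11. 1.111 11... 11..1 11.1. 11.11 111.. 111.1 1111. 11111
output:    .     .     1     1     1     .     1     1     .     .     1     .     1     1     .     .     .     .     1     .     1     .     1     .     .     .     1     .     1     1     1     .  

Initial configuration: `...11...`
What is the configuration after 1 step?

..111...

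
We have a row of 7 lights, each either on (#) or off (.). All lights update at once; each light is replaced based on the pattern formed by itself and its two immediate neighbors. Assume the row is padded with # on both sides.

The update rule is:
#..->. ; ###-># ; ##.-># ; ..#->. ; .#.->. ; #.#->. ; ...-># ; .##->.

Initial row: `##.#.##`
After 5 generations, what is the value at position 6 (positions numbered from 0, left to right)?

.

##....#
##.##..
##..#..
##.....
##.###.
position 6 holds .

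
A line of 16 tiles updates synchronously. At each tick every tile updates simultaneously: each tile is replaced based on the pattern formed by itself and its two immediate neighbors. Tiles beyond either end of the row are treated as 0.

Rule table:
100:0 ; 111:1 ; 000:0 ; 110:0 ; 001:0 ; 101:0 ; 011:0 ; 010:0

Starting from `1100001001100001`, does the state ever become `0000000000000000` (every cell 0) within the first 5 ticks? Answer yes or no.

yes

0000000000000000
all cells are 0 at tick 1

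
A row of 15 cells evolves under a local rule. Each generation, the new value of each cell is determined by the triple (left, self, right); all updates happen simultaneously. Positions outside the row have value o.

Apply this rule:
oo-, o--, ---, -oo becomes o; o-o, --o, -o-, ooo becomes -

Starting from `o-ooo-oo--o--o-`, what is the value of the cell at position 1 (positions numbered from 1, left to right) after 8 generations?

o-o-o-ooo--o---
o-----o-oo--oo-
ooooo---ooo-oo-
----ooo-o-o-oo-
ooo-o-o-----oo-
--o----oooo-oo-
o--ooo-o--o-oo-
oo-o-o--o---oo-
position 1 holds o

o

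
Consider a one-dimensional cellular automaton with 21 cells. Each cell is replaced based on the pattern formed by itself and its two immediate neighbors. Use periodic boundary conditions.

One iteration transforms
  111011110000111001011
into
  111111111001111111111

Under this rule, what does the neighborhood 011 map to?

1

At position 4 the neighborhood is 011; the next row has 1 there.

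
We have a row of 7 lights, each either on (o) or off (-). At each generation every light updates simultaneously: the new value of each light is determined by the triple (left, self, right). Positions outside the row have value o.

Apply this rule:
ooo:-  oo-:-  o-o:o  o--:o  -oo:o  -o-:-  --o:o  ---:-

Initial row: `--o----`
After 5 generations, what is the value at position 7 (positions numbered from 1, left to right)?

-

oo-o--o
--o-ooo
oo-oo--
--oo-oo
ooo-oo-
position 7 holds -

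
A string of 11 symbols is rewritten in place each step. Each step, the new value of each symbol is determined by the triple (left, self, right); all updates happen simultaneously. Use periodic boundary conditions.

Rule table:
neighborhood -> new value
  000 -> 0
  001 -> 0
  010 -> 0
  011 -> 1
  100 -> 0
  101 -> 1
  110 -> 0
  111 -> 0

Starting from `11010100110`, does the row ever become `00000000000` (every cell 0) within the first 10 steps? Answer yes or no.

10101000101
01010000011
10100000010
01000000001
10000000000
00000000000
all cells are 0 at step 6

yes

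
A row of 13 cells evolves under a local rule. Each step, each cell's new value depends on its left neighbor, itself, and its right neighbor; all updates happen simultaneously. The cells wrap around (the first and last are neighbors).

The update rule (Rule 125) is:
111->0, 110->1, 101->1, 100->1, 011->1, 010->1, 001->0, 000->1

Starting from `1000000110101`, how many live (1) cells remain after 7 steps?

1111110111111
0000011100000
1111010111111
0001111100000
1101000111111
0111110100000
0100011111111
count of 1: 9

9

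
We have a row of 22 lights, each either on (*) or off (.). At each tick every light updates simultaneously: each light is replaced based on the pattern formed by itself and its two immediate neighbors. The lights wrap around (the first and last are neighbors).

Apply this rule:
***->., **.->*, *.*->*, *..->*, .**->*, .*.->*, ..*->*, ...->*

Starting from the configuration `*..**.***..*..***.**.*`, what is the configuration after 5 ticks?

tick 1: *******.*******.******
tick 2: ......***.....***.....
tick 3: *******.*******.******  (repeats tick 1; period 2)
tick 5: *******.*******.******

*******.*******.******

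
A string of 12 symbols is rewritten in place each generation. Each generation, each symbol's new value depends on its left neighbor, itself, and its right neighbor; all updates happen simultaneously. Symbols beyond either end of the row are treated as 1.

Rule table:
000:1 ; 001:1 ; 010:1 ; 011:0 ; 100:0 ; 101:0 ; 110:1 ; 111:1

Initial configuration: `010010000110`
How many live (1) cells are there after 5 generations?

6

010110111010
010010011010
010110101010
010010101010
010110101010
count of 1: 6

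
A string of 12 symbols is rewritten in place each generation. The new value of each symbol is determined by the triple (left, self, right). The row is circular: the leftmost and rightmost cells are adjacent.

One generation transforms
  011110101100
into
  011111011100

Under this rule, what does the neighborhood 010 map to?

0

At position 6 the neighborhood is 010; the next row has 0 there.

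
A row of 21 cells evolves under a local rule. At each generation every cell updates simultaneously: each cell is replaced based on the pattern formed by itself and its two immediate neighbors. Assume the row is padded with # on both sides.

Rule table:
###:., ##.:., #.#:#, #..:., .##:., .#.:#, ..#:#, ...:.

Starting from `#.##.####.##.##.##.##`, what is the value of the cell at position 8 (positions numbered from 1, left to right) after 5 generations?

.#..#....#..#..#..#..
##.##...##.##.##.##.#
..#....#..#..#..#..#.
.##...##.##.##.##.###
#....#..#..#..#..#...
position 8 holds .

.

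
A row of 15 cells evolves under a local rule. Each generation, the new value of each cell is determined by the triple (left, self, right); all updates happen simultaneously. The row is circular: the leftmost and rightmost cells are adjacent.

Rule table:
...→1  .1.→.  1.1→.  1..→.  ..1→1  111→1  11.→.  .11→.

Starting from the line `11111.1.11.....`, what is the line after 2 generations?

..1..111111.11.

.111.......1111
..1..111111.11.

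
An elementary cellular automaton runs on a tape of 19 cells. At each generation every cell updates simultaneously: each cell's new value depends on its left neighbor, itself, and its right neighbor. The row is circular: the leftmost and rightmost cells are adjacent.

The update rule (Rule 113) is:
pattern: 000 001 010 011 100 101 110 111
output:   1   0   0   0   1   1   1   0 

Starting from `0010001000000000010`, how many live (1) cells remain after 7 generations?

generation 1: 1001100111111111001
generation 2: 1100110000000001100
generation 3: 0110011111111100110
generation 4: 0011000000000110011
generation 5: 1001111111110011001
generation 6: 1100000000011001100
generation 7: 0111111111001100110
count of 1: 13

13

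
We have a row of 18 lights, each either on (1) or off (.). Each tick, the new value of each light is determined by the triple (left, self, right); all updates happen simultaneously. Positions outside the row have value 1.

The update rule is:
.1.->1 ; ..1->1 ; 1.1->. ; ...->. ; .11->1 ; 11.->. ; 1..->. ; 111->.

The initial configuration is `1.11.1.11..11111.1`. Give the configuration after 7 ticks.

.1.1.1..1..11..11.

tick 1: ..1..1.1..11.....1
tick 2: .11.11.1.11.....11
tick 3: .1..1..1.1.....11.
tick 4: .1.11.11.1....11..
tick 5: .1.1..1..1...11..1
tick 6: .1.1.11.11..11..11
tick 7: .1.1.1..1..11..11.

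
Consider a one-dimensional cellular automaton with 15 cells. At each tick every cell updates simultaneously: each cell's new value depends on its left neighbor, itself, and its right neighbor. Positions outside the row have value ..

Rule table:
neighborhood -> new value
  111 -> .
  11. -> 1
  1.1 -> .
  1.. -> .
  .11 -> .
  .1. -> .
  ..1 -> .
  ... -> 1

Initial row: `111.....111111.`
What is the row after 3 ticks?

..1.111......1.
1.....1.1111...
..111......1.11

..111......1.11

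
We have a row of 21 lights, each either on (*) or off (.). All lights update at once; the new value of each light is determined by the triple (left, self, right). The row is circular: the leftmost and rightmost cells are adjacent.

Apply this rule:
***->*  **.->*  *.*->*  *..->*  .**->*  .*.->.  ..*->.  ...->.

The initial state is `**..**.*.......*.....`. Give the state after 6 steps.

************.*......*

step 1: ***.***.*.......*....
step 2: ********.*.......*...
step 3: *********.*.......*..
step 4: **********.*.......*.
step 5: ***********.*.......*
step 6: ************.*......*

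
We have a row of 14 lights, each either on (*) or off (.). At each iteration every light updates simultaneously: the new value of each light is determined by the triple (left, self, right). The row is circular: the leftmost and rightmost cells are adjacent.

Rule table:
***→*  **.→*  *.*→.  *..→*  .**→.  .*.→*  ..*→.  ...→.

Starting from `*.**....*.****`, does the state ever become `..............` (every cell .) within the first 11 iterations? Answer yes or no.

*..**...*..***
**..**..**..**
***..**..**..*
****..**..**..
.****..**..**.
..****..**..**
*..****..**..*
**..****..**..
.**..****..**.
..**..****..**
*..**..****..*
iteration 11 is *..**..****..*, still not uniform .

no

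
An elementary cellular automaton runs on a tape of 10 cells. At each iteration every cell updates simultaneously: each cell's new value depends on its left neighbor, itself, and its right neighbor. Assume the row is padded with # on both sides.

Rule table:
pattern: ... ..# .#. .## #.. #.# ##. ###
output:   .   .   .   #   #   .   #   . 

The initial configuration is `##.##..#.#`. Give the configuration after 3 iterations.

#....###.#

.#.###...#
...#.##..#
#....###.#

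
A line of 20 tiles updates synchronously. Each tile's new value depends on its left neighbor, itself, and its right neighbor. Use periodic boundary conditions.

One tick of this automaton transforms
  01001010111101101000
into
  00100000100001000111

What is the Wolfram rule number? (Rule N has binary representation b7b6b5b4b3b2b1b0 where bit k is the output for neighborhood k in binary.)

position 9: 111 → 0  (bit 7 = 0)
position 11: 110 → 0  (bit 6 = 0)
position 5: 101 → 0  (bit 5 = 0)
position 2: 100 → 1  (bit 4 = 1)
position 8: 011 → 1  (bit 3 = 1)
position 1: 010 → 0  (bit 2 = 0)
position 0: 001 → 0  (bit 1 = 0)
position 18: 000 → 1  (bit 0 = 1)
bits b7..b0 = 00011001 = 25

25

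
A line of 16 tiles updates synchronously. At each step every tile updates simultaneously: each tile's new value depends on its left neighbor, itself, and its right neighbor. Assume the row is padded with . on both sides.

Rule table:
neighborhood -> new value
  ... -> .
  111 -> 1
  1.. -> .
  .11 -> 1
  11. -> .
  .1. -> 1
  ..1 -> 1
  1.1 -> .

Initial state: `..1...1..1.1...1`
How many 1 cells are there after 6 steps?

7

step 1: .11..11.11.1..11
step 2: 11..11..1..1.11.
step 3: 1..11..11.11.1..
step 4: 1.11..11..1..1..
step 5: 1.1..11..11.11..
step 6: 1.1.11..11..1...
count of 1: 7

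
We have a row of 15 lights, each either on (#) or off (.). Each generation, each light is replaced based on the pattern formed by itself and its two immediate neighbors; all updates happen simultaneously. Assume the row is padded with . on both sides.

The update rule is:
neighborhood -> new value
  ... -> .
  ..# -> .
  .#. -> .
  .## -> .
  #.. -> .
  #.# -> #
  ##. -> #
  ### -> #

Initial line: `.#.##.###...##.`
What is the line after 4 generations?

generation 1: ..#.##.##....#.
generation 2: ...#.##.#......
generation 3: ....#.##.......
generation 4: .....#.#.......

.....#.#.......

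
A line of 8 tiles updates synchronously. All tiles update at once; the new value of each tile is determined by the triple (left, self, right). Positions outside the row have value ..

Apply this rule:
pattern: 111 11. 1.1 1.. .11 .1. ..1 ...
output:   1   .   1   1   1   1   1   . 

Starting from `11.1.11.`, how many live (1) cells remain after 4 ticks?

1.1111.1
11111.11
1111.11.
111.11.1
count of 1: 6

6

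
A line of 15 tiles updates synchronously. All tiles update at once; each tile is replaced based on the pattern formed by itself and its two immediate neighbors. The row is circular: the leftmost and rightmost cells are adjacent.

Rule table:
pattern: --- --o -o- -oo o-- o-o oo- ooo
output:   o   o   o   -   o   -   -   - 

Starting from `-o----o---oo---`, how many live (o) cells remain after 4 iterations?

oooooooooo--ooo
----------oo---
oooooooooo--ooo  (repeats iteration 1; period 2)
iteration 4: ----------oo---
count of o: 2

2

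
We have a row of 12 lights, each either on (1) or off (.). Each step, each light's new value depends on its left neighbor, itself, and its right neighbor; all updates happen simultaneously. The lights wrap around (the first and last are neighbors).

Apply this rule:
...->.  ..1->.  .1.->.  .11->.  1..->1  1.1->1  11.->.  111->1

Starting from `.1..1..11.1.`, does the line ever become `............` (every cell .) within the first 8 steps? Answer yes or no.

..1..1...1.1
1..1..1...1.
.1..1..1...1
1.1..1..1...
.1.1..1..1..
..1.1..1..1.
...1.1..1..1
1...1.1..1..
step 8 is 1...1.1..1.., still not uniform .

no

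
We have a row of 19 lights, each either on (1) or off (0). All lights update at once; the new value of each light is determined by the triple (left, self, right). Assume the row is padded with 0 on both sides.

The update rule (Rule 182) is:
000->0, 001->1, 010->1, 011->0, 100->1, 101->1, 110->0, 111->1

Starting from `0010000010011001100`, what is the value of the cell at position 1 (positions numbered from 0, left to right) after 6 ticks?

1

tick 1: 0111000111100110010
tick 2: 1010101011011001111
tick 3: 1111111100100110110
tick 4: 0111111011111001001
tick 5: 1011110101110111111
tick 6: 1101101110101011110
position 1 holds 1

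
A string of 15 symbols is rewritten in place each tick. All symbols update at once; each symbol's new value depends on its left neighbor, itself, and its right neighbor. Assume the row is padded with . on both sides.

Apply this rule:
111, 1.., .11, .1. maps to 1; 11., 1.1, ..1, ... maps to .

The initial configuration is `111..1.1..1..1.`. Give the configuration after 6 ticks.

11.1.1.11.11.11
1..1.1.1..1..1.
11.1.1.11.11.11  (repeats tick 1; period 2)
tick 6: 1..1.1.1..1..1.

1..1.1.1..1..1.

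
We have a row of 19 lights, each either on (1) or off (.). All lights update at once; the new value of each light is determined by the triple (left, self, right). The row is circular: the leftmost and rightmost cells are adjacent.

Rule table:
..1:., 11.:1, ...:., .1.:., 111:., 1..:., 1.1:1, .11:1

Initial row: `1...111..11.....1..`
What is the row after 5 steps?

....1.1..11........
.....1...11........
.........11........
.........11........  (fixed point — unchanged through step 5)

.........11........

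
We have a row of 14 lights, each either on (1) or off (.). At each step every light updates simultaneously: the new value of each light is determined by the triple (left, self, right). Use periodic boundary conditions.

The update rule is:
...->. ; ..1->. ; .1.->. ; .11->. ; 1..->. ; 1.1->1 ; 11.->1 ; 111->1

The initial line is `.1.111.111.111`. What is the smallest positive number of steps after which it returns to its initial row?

step 1: 1.1.111.111.11
step 2: 11.1.111.111.1
step 3: 111.1.111.111.
step 4: .111.1.111.111
step 5: 1.111.1.111.11
step 6: 11.111.1.111.1
step 7: 111.111.1.111.
step 8: .111.111.1.111
step 9: 1.111.111.1.11
step 10: 11.111.111.1.1
step 11: 111.111.111.1.
step 12: .111.111.111.1
step 13: 1.111.111.111.
step 14: .1.111.111.111

14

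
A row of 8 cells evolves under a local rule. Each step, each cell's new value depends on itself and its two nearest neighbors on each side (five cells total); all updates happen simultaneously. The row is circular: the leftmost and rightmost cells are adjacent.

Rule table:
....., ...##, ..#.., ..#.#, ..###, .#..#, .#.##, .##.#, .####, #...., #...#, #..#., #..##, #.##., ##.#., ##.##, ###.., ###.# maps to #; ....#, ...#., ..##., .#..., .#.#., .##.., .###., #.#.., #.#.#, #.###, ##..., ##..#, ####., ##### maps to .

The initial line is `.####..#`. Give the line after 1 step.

#.#.#.##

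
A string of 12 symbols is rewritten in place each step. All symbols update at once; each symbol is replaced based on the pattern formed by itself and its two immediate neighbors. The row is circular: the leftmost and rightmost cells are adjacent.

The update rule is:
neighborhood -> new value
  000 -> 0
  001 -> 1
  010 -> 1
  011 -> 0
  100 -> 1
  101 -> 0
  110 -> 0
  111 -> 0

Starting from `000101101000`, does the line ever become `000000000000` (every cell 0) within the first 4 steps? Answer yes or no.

yes

001100001100
010010010010
111111111111
000000000000
all cells are 0 at step 4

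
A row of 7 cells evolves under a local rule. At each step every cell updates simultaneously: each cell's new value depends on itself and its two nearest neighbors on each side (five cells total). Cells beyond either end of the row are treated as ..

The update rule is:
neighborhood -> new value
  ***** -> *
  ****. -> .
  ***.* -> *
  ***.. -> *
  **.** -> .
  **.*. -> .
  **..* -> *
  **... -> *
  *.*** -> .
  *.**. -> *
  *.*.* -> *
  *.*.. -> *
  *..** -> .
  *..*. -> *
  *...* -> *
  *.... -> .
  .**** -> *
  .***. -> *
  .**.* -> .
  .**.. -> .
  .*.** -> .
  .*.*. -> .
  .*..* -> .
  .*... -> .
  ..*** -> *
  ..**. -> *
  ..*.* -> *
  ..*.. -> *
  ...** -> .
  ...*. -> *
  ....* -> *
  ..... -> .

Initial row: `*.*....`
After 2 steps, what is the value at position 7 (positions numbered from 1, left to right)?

.

*.*....  (fixed point — unchanged through step 2)
position 7 holds .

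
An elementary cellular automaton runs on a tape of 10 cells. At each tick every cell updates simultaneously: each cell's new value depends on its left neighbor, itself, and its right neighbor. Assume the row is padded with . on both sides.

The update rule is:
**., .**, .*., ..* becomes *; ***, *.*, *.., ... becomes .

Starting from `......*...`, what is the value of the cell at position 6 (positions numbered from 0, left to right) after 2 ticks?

*

.....**...
....***...
position 6 holds *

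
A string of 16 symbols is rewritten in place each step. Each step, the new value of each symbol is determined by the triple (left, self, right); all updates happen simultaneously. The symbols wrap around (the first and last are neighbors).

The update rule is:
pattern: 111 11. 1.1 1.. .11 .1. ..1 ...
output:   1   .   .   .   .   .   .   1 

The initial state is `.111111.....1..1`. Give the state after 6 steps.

step 1: ..1111..111.....
step 2: 1..11....1..1111
step 3: ......11.....111
step 4: .1111....111..1.
step 5: ..11..11..1.....
step 6: 1...........1111

1...........1111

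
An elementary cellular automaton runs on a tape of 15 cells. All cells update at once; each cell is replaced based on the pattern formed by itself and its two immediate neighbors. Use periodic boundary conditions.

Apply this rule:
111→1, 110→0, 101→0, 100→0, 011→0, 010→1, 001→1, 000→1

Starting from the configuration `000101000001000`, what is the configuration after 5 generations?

111101011111011
111001001110001
110011010100110
000100010101000
111101110101011

111101110101011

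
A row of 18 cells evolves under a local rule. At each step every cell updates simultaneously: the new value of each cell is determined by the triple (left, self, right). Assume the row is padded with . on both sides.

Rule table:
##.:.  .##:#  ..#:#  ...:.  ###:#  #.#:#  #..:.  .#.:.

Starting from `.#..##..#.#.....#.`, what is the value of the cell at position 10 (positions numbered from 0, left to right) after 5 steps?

#..##..#.#.....#..
..##..#.#.....#...
.##..#.#.....#....
##..#.#.....#.....
#..#.#.....#......
position 10 holds .

.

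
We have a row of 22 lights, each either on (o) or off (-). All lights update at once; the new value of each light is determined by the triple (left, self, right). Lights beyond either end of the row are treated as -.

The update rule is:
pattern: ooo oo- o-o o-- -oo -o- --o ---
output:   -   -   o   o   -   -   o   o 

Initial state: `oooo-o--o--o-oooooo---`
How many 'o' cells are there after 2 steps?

13

----o-oo-oo-o------ooo
oooo-o--o--o-oooooo---
count of o: 13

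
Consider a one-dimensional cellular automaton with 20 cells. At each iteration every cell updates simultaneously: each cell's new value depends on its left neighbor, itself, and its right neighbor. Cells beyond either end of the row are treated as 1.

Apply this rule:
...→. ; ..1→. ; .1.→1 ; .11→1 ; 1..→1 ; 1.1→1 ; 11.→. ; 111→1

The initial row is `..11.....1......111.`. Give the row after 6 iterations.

1.1.1....11.....11.1
.11111...1.1....1.11
11111.1..1111...1111
1111.111.111.1..1111
111.111.111.111.1111
11.111.111.111.11111

11.111.111.111.11111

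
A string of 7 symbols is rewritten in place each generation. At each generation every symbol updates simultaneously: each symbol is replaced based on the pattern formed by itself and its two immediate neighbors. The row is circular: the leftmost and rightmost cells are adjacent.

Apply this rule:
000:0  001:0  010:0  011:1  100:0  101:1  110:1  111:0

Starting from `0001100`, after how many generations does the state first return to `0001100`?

0001100

1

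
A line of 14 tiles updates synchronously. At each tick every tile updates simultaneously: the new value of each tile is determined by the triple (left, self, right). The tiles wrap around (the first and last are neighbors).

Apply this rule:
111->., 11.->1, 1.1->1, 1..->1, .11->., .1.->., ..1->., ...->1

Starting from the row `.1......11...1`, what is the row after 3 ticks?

..111..111..11

1.11111..111..
.1....11...11.
..111..111..11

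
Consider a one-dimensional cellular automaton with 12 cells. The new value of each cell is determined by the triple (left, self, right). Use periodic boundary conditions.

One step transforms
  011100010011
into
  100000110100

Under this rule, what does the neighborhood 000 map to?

At position 5 the neighborhood is 000; the next row has 0 there.

0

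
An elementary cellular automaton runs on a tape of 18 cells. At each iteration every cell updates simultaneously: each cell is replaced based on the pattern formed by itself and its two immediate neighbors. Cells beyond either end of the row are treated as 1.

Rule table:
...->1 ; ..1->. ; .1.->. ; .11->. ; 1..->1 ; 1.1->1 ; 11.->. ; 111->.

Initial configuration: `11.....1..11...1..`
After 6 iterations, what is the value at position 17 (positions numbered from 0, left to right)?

iteration 1: ..1111..1...11..1.
iteration 2: 1.....1..11...1..1
iteration 3: .1111..1...11..1..
iteration 4: 1....1..11...1..1.
iteration 5: .111..1...11..1..1
iteration 6: 1...1..11...1..1..
position 17 holds .

.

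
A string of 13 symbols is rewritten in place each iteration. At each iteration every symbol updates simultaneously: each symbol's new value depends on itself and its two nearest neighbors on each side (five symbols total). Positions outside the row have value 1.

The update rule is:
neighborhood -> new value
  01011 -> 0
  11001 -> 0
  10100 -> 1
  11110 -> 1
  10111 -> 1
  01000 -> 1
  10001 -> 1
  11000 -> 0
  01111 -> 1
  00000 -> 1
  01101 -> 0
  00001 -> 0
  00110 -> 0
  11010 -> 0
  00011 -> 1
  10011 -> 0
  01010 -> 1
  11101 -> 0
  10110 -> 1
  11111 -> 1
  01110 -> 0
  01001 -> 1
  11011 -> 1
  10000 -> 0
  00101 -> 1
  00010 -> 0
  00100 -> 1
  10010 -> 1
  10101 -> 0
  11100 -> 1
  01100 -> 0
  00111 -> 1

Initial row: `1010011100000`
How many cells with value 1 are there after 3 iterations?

9

iteration 1: 0011010100101
iteration 2: 0000001111101
iteration 3: 0011011111011
count of 1: 9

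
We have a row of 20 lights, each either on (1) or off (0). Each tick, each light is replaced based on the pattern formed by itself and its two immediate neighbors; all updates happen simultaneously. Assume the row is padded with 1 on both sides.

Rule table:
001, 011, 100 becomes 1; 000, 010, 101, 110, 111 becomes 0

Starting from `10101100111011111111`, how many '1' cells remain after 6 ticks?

tick 1: 00001011100010000000
tick 2: 10010010010101000001
tick 3: 01101101100000100011
tick 4: 01001001010001010110
tick 5: 00110110001010000100
tick 6: 11100101010001001011
count of 1: 10

10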